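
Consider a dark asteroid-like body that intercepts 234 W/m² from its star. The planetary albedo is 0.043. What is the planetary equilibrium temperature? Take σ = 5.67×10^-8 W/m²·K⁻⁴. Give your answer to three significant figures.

177 kelvin

Absorbed flux (global mean): S(1−α)/4 = 234.0·0.957/4 = 55.98 W/m².
Set σT⁴ = 55.98 → T = (55.98/σ)^(1/4) = 177.3 K.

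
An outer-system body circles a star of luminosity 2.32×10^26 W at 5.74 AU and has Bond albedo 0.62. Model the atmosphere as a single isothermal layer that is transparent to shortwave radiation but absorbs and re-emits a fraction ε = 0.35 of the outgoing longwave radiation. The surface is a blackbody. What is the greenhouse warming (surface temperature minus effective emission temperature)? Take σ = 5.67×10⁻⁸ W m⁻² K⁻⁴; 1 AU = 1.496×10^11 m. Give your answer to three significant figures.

3.97 kelvin

d = 5.74 × 1.496×10^11 m = 8.587×10^11 m.
S = L/(4πd²) = 25.04 W m⁻².
At the top of the atmosphere, σT_e⁴ = S(1−α)/4 = 2.379 W m⁻², giving T_e = 80.48 K.
The surface balance (absorbed SW + ε·downward IR = σT_s⁴) with T_a⁴ = T_s⁴/2 reduces to T_s = T_e·[2/(2−ε)]^¼ = 84.44 K.
T_s − T_e = 84.44 − 80.48 = 3.965 K.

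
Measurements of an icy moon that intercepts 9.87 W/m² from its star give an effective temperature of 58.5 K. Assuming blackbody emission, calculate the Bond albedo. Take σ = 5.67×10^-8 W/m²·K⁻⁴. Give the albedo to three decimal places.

Rearranging the radiative balance, α = 1 − 4σT⁴/S.
4σT⁴ = 4·5.67×10⁻⁸·(58.5)⁴ = 2.656 W/m².
Hence α = 1 − 2.656/9.870 = 0.7309.

0.731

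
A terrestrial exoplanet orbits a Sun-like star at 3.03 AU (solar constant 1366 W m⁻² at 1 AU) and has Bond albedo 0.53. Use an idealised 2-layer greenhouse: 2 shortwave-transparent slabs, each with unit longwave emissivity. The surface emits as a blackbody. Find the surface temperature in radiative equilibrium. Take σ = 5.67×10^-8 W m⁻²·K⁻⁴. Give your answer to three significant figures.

Flux at the orbit: S = 1366/(3.03)² = 148.8 W m⁻².
OLR = S(1−α)/4 = 17.48 W m⁻²; the top layer radiates at T_e = 132.5 K.
With N = 2 opaque layers, T_s = (N+1)^(1/4)·T_e = 3^(1/4)·132.5 = 174.4 K.

174 K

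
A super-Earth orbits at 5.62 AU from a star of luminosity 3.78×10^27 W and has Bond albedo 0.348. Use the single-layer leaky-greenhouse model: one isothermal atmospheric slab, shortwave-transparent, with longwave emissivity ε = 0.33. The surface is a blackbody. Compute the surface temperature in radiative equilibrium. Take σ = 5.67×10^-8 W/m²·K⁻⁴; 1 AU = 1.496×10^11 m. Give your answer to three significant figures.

196 K

Orbital distance: d = 5.62 AU = 8.408×10^11 m.
Spreading L over a sphere of radius d: S = 3.78×10^27/(4π·8.41×10^11²) = 425.5 W/m².
At the top of the atmosphere, σT_e⁴ = S(1−α)/4 = 69.36 W/m², giving T_e = 187.0 K.
The surface balance (absorbed SW + ε·downward IR = σT_s⁴) with T_a⁴ = T_s⁴/2 reduces to T_s = T_e·[2/(2−ε)]^¼ = 195.6 K.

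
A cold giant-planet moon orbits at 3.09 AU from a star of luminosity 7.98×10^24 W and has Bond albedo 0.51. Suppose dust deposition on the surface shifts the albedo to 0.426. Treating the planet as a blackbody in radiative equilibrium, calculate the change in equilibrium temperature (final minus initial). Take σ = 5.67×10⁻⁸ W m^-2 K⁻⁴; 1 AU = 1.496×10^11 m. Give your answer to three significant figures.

d = 3.09 × 1.496×10^11 m = 4.623×10^11 m.
Spreading L over a sphere of radius d: S = 7.98×10^24/(4π·4.62×10^11²) = 2.972 W m^-2.
Initial: T₁ = [S(1−0.51)/(4σ)]^(1/4) = 50.34 K.
After:  T₂ = [2.972·0.574/(4σ)]^(1/4) = 52.37 K.
ΔT = T₂ − T₁ = 2.031 K.

2.03 K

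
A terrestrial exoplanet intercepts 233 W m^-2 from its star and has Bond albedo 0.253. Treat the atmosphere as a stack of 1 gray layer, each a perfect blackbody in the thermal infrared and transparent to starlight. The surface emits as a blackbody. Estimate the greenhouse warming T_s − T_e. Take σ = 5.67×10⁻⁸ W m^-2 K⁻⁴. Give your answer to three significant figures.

31.5 K

OLR = S(1−α)/4 = 43.51 W m^-2; the top layer radiates at T_e = 166.4 K.
T_s = (N+1)^(1/4)·T_e = 197.9 K.
So the greenhouse effect raises the surface by 197.9 − 166.4 = 31.49 K.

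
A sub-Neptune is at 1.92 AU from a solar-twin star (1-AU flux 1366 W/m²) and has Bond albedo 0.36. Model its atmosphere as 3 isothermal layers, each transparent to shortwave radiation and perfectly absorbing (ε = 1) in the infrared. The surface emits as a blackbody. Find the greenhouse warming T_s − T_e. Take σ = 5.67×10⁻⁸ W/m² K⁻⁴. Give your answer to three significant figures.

Flux at the orbit: S = 1366/(1.92)² = 370.6 W/m².
The effective emission temperature is T_e = [S(1−α)/(4σ)]^¼ = 179.8 K.
Surface: T_s = (4)^¼·T_e = 254.3 K.
So the greenhouse effect raises the surface by 254.3 − 179.8 = 74.49 K.

74.5 K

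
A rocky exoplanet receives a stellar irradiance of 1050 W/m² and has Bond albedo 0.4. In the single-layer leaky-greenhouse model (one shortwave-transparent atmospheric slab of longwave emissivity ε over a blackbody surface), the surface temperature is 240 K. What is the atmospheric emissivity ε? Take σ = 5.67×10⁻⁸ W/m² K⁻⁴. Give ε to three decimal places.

Effective temperature: T_e = [S(1−α)/(4σ)]^(1/4) = 229.6 K.
T_s⁴ = T_e⁴·2/(2−ε) → ε = 2 − 2(T_e/T_s)⁴ = 2 − 2·(229.6/240)⁴ = 0.3255.

0.326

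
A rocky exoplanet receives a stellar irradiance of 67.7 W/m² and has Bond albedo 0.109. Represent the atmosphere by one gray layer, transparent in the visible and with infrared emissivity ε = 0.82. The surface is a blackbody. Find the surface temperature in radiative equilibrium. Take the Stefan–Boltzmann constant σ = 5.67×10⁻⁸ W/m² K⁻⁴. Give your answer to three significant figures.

146 K

Effective emission temperature (TOA balance): σT_e⁴ = S(1−α)/4 = 15.08 W/m² → T_e = 127.7 K.
Surface balance with a leaky layer gives σT_s⁴ = σT_e⁴·2/(2−ε), so T_s = T_e·[2/(2−0.82)]^(1/4) = 145.7 K.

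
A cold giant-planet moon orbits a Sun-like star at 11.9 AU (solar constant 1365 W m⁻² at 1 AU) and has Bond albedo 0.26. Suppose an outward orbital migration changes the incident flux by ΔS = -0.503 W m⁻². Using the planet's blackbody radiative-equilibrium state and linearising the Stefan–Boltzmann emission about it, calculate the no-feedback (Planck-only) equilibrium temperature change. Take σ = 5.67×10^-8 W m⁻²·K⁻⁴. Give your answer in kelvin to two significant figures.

-0.98 K

Irradiance scales as 1/d², so S = 1365 W m⁻² × (1/11.9)² = 9.639 W m⁻².
Reference equilibrium: T_e = [S(1−α)/(4σ)]^(1/4) = 74.89 K.
ΔF = Δ[S(1−α)]/4 = (1−0.26)·-0.503/4 = -0.09305 W m⁻².
Planck response: λ_P = 4σT_e³ = 4·5.67×10⁻⁸·(74.89)³ = 0.09525 W m⁻²/K.
Hence the no-feedback warming is ΔF/(4σT_e³) = -0.977 K.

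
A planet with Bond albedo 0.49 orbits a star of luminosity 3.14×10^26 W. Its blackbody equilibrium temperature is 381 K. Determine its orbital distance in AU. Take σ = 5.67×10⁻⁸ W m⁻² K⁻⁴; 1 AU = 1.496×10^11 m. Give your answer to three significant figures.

0.345 AU

The flux needed for this T is 4σT⁴/(1−0.49) = 9371 W m⁻².
S = L/(4πd²) → d = √(L/4πS) = √(3.14×10^26/(4π·9371)) = 5.164×10^10 m = 0.3452 AU.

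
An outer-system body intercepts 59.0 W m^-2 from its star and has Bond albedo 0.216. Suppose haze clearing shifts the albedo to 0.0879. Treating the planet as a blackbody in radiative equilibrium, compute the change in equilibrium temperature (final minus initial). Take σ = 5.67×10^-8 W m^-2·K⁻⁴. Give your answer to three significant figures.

4.61 kelvin

Initial: T₁ = [S(1−0.216)/(4σ)]^(1/4) = 119.5 K.
With α = 0.0879, T₂ = 124.1 K.
Change: 124.1 − 119.5 = 4.608 K.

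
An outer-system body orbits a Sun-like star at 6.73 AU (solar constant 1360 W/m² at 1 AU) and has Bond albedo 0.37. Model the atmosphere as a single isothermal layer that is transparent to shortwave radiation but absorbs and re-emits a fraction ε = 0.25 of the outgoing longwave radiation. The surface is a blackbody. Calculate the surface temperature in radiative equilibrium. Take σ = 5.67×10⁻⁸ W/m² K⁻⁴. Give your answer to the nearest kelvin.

Irradiance scales as 1/d², so S = 1360 W/m² × (1/6.73)² = 30.03 W/m².
At the top of the atmosphere, σT_e⁴ = S(1−α)/4 = 4.729 W/m², giving T_e = 95.57 K.
Surface balance with a leaky layer gives σT_s⁴ = σT_e⁴·2/(2−ε), so T_s = T_e·[2/(2−0.25)]^(1/4) = 98.81 K.

99 K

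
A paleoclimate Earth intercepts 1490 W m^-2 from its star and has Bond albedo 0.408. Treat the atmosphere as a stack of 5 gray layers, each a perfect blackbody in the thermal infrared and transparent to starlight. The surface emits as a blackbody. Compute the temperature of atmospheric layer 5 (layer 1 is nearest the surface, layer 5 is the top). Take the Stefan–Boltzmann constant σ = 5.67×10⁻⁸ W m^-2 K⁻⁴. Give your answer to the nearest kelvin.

The effective emission temperature is T_e = [S(1−α)/(4σ)]^¼ = 249.7 K.
Each opaque layer satisfies 2T_j⁴ = T_{j−1}⁴ + T_{j+1}⁴, giving T_k⁴ = (N+1−k)T_e⁴.
T_5 = (1)^(1/4)·249.7 = 249.7 K.

250 K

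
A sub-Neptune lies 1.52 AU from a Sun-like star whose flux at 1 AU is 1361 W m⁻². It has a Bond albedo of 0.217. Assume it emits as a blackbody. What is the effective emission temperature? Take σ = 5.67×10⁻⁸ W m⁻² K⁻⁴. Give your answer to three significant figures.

212 K

Flux at the orbit: S = 1361/(1.52)² = 589.1 W m⁻².
The planet absorbs (1−α)S over its disc πR² and re-emits over 4πR², so the mean absorbed flux is (1−0.217)·589.1/4 = 115.3 W m⁻².
Balancing against σT⁴: T = (115.3/5.67×10⁻⁸)^(1/4) = 212.4 K.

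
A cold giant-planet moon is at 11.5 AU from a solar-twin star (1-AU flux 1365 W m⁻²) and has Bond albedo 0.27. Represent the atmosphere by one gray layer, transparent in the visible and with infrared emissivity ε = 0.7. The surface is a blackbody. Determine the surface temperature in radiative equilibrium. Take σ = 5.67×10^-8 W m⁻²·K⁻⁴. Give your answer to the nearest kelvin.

85 K

Irradiance scales as 1/d², so S = 1365 W m⁻² × (1/11.5)² = 10.32 W m⁻².
Effective emission temperature (TOA balance): σT_e⁴ = S(1−α)/4 = 1.884 W m⁻² → T_e = 75.92 K.
For a single slab of emissivity ε, T_s⁴ = 2T_e⁴/(2−ε); thus T_s = 75.92·(1.538)^(1/4) = 84.55 K.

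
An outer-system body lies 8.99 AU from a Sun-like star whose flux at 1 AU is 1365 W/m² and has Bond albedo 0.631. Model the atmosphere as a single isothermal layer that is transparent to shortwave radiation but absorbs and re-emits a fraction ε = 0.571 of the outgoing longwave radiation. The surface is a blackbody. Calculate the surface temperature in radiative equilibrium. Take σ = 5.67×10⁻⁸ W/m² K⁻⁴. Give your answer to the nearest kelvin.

By the inverse-square law, S = 1365/8.99² = 16.89 W/m².
The planet radiates to space at T_e = [S(1−α)/(4σ)]^(1/4) = 72.40 K.
Surface balance with a leaky layer gives σT_s⁴ = σT_e⁴·2/(2−ε), so T_s = T_e·[2/(2−0.571)]^(1/4) = 78.75 K.

79 K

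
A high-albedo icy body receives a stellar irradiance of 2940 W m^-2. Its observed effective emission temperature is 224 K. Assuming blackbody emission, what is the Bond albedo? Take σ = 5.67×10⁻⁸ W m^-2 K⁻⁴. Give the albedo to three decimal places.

0.806

From σT⁴ = S(1−α)/4 we invert for α: 1−α = 4σT⁴/S.
4σT⁴ = 4·5.67×10⁻⁸·(224)⁴ = 571.0 W m^-2.
Hence α = 1 − 571.0/2940 = 0.8058.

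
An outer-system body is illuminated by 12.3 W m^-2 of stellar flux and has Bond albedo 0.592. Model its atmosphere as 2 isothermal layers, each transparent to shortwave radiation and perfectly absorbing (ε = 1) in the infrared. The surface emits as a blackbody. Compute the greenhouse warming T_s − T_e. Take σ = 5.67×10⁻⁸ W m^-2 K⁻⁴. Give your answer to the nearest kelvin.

22 kelvin

Top-of-atmosphere balance: σT_e⁴ = S(1−α)/4 = 1.255 W m^-2 → T_e = 68.59 K.
Surface: T_s = (3)^¼·T_e = 90.26 K.
So the greenhouse effect raises the surface by 90.26 − 68.59 = 21.68 K.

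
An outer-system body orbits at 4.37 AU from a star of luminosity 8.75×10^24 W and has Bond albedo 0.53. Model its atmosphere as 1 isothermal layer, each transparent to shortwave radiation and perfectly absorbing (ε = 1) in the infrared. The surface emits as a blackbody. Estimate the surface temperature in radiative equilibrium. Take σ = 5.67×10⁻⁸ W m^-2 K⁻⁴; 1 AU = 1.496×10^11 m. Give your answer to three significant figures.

51.0 K

d = 4.37 × 1.496×10^11 m = 6.538×10^11 m.
S = L/(4πd²) = 1.629 W m^-2.
The effective emission temperature is T_e = [S(1−α)/(4σ)]^¼ = 42.87 K.
For an N-layer opaque stack, T_s⁴ = (N+1)T_e⁴, hence T_s = (2)^(1/4)×42.87 K = 50.98 K.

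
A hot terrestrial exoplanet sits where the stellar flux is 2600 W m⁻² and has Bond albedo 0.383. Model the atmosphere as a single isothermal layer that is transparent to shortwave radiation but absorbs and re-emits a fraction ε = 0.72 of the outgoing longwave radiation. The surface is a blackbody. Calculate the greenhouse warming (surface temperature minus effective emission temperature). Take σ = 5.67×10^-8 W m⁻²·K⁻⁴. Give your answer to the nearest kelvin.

The planet radiates to space at T_e = [S(1−α)/(4σ)]^(1/4) = 290.0 K.
For a single slab of emissivity ε, T_s⁴ = 2T_e⁴/(2−ε); thus T_s = 290.0·(1.562)^(1/4) = 324.2 K.
The atmosphere warms the surface by 34.23 K.

34 K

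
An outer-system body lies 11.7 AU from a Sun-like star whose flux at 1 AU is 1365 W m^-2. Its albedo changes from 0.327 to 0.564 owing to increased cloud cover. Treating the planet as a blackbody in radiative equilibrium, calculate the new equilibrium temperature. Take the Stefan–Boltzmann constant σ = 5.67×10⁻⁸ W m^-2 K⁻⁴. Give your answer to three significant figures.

Flux at the orbit: S = 1365/(11.7)² = 9.972 W m^-2.
T₂ = [S(1−α₂)/(4σ)]^(1/4) = [9.972·0.436/(4σ)]^(1/4) = 66.17 K.

66.2 K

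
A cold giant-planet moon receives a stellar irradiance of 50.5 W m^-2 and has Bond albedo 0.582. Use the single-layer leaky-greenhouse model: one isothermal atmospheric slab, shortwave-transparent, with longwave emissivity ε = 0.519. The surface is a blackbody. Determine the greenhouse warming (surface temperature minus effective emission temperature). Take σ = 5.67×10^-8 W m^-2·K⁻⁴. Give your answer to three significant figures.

Effective emission temperature (TOA balance): σT_e⁴ = S(1−α)/4 = 5.277 W m^-2 → T_e = 98.22 K.
The surface balance (absorbed SW + ε·downward IR = σT_s⁴) with T_a⁴ = T_s⁴/2 reduces to T_s = T_e·[2/(2−ε)]^¼ = 105.9 K.
The atmosphere warms the surface by 7.661 K.

7.66 K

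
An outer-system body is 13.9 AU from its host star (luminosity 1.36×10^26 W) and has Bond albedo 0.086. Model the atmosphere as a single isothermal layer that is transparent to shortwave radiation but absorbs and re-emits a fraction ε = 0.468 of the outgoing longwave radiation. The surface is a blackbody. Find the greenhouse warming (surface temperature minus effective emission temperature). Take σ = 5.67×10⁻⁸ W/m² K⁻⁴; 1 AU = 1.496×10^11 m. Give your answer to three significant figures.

Orbital distance: d = 13.9 AU = 2.079×10^12 m.
Spreading L over a sphere of radius d: S = 1.36×10^26/(4π·2.08×10^12²) = 2.503 W/m².
At the top of the atmosphere, σT_e⁴ = S(1−α)/4 = 0.5719 W/m², giving T_e = 56.36 K.
For a single slab of emissivity ε, T_s⁴ = 2T_e⁴/(2−ε); thus T_s = 56.36·(1.305)^(1/4) = 60.24 K.
Greenhouse warming: T_s − T_e = 3.884 K.

3.88 K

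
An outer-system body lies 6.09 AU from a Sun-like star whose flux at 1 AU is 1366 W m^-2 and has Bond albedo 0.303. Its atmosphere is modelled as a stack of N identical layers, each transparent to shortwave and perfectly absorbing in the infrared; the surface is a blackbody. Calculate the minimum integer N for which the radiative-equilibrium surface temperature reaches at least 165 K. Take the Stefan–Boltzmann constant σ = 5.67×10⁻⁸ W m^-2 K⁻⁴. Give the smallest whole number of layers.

Irradiance scales as 1/d², so S = 1366 W m^-2 × (1/6.09)² = 36.83 W m^-2.
OLR = S(1−α)/4 = 6.418 W m^-2; the top layer radiates at T_e = 103.1 K.
Need (N+1)T_e⁴ ≥ T_s⁴, i.e. N+1 ≥ (165/103.1)⁴ = 6.548.
Rounding up, N = 6.

6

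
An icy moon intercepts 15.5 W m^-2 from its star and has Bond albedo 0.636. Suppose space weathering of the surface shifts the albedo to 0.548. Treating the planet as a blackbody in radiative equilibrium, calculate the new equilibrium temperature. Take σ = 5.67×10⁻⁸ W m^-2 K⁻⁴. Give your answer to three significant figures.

T₂ = [S(1−α₂)/(4σ)]^(1/4) = [15.50·0.452/(4σ)]^(1/4) = 74.55 K.

74.6 kelvin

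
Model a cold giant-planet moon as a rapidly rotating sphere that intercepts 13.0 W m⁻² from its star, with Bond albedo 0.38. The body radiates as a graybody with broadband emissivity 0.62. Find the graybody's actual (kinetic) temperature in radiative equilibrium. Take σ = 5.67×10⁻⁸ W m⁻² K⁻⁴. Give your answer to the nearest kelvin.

87 kelvin

The planet absorbs (1−α)S over its disc πR² and re-emits over 4πR², so the mean absorbed flux is (1−0.38)·13.00/4 = 2.015 W m⁻².
Radiative balance εσT⁴ = 2.015 gives T = [2.015/(0.62·σ)]^(1/4) = 87.01 K.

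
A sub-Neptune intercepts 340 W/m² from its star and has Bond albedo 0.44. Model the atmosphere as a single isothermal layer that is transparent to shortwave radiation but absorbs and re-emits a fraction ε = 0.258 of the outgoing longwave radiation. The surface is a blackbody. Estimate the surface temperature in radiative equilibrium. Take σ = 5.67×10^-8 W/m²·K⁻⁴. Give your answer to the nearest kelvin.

176 K

The planet radiates to space at T_e = [S(1−α)/(4σ)]^(1/4) = 170.2 K.
For a single slab of emissivity ε, T_s⁴ = 2T_e⁴/(2−ε); thus T_s = 170.2·(1.148)^(1/4) = 176.2 K.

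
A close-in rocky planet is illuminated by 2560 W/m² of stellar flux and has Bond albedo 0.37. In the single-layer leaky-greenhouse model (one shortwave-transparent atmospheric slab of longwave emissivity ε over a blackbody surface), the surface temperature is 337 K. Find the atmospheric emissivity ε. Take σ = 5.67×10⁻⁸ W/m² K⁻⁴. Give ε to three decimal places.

0.897

First, T_e = [2560·(1−0.37)/(4σ)]^(1/4) = 290.4 K.
T_s⁴ = T_e⁴·2/(2−ε) → ε = 2 − 2(T_e/T_s)⁴ = 2 − 2·(290.4/337)⁴ = 0.8973.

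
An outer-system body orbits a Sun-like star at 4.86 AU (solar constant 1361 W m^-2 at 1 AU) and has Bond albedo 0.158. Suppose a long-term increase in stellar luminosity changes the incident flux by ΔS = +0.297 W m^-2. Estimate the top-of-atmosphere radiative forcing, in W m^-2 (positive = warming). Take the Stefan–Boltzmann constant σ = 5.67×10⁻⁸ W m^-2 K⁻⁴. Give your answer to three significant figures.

0.0625 W m^-2

Flux at the orbit: S = 1361/(4.86)² = 57.62 W m^-2.
Only a fraction (1−α) is absorbed and it's spread over 4πR², so ΔF = (1−α)ΔS/4 = 0.06252 W m^-2.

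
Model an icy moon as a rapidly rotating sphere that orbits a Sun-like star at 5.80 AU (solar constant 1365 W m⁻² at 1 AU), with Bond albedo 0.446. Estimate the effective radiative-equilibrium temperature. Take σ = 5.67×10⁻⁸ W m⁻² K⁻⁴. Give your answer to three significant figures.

By the inverse-square law, S = 1365/5.80² = 40.58 W m⁻².
Averaging over the sphere, the absorbed flux is S(1−α)/4 = 5.620 W m⁻².
Balancing against σT⁴: T = (5.620/5.67×10⁻⁸)^(1/4) = 99.78 K.

99.8 K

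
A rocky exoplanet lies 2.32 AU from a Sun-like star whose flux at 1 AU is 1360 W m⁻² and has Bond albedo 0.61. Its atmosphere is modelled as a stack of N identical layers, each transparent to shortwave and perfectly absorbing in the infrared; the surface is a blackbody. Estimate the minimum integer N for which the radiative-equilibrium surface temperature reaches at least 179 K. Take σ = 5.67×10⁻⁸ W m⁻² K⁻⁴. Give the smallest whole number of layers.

Flux at the orbit: S = 1360/(2.32)² = 252.7 W m⁻².
OLR = S(1−α)/4 = 24.64 W m⁻²; the top layer radiates at T_e = 144.4 K.
T_s = (N+1)^(1/4)·T_e ≥ 179 K requires N+1 ≥ (T_s/T_e)⁴ = (179/144.4)⁴ = 2.363.
So N ≥ 1.363; the smallest integer is N = 2.

2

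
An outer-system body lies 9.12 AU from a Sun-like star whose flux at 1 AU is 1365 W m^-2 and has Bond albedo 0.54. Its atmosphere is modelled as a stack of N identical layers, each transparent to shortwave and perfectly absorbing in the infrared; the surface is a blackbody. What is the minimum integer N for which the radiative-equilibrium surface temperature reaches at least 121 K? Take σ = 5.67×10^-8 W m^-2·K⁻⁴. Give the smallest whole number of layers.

Irradiance scales as 1/d², so S = 1365 W m^-2 × (1/9.12)² = 16.41 W m^-2.
OLR = S(1−α)/4 = 1.887 W m^-2; the top layer radiates at T_e = 75.96 K.
Since T_s⁴ = (N+1)T_e⁴, we need N ≥ (T_s/T_e)⁴ − 1 = 5.440.
The minimum whole number is N = 6.

6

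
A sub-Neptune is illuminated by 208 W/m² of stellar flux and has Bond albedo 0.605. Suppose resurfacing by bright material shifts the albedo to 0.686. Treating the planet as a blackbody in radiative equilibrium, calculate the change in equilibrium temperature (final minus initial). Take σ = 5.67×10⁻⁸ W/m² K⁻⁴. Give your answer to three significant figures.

-7.69 K

With α = 0.605, T₁ = 138.0 K.
With α = 0.686, T₂ = 130.3 K.
Change: 130.3 − 138.0 = -7.692 K.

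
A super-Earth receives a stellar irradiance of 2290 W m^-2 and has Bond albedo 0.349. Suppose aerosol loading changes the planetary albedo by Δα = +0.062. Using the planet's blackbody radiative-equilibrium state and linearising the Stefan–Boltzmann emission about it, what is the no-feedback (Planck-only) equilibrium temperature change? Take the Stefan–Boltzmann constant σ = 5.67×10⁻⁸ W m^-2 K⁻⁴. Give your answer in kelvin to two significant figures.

Reference equilibrium: T_e = [S(1−α)/(4σ)]^(1/4) = 284.7 K.
ΔF = −(S/4)Δα = −(2290/4)×(+0.062) = -35.49 W m^-2.
The Planck feedback parameter is 4σT_e³ = 5.236 W m^-2/K.
Hence the no-feedback warming is ΔF/(4σT_e³) = -6.78 K.

-6.8 K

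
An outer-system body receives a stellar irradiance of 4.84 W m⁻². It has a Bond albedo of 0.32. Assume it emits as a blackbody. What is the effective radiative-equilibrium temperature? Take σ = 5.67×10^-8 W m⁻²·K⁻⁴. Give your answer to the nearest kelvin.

62 K

Averaging over the sphere, the absorbed flux is S(1−α)/4 = 0.8228 W m⁻².
Balancing against σT⁴: T = (0.8228/5.67×10⁻⁸)^(1/4) = 61.72 K.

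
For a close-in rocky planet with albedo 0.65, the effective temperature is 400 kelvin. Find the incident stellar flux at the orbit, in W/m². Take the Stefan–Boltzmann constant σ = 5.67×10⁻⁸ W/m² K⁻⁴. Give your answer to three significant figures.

Invert the energy balance for S: S = 4σT⁴/(1−α).
The emitted flux is σT⁴ = 1452 W/m².
So S = 4×1452/(1−0.65) = 16590 W/m².

16600 W/m²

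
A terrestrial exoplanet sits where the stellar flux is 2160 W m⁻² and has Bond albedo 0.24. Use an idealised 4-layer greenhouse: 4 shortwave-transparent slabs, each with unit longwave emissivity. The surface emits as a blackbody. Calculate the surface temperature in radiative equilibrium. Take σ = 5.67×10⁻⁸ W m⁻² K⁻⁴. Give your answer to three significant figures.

436 K

OLR = S(1−α)/4 = 410.4 W m⁻²; the top layer radiates at T_e = 291.7 K.
Layer-by-layer balance gives σT_s⁴ = (N+1)σT_e⁴, so T_s = 5^¼·291.7 = 436.2 K.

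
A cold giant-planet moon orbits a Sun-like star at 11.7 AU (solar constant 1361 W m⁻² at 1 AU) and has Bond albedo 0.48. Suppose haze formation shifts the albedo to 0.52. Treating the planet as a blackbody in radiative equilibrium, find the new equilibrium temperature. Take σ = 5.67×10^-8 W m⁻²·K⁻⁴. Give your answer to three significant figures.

67.7 kelvin

By the inverse-square law, S = 1361/11.7² = 9.942 W m⁻².
New equilibrium: T₂ = [(1−0.52)·9.942/(4σ)]^(1/4) = 67.73 K.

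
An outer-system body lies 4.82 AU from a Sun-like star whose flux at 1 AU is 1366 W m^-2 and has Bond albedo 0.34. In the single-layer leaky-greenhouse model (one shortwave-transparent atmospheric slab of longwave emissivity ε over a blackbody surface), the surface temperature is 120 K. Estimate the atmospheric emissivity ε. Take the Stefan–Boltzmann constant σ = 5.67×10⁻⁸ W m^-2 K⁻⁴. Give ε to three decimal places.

0.350

Irradiance scales as 1/d², so S = 1366 W m^-2 × (1/4.82)² = 58.80 W m^-2.
First, T_e = [58.80·(1−0.34)/(4σ)]^(1/4) = 114.4 K.
T_s⁴ = T_e⁴·2/(2−ε) → ε = 2 − 2(T_e/T_s)⁴ = 2 − 2·(114.4/120)⁴ = 0.3497.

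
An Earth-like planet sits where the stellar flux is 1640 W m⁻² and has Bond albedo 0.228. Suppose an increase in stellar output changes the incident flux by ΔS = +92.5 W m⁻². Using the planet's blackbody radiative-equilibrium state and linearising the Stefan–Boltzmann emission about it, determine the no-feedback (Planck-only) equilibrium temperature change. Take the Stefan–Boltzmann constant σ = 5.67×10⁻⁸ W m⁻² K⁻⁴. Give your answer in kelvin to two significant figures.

Unperturbed T_e = [1640·(1−0.228)/(4σ)]^¼ = 273.3 K.
Only a fraction (1−α) is absorbed and it's spread over 4πR², so ΔF = (1−α)ΔS/4 = 17.85 W m⁻².
Planck response: λ_P = 4σT_e³ = 4·5.67×10⁻⁸·(273.3)³ = 4.632 W m⁻²/K.
ΔT₀ = ΔF/λ_P = 17.85/4.632 = 3.85 K.

3.9 K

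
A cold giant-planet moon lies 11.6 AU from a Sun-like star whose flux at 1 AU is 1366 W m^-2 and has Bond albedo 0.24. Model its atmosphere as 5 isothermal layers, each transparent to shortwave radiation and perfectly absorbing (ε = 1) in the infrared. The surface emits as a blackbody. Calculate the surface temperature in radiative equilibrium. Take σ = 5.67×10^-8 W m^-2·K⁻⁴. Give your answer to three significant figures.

By the inverse-square law, S = 1366/11.6² = 10.15 W m^-2.
Top-of-atmosphere balance: σT_e⁴ = S(1−α)/4 = 1.929 W m^-2 → T_e = 76.37 K.
For an N-layer opaque stack, T_s⁴ = (N+1)T_e⁴, hence T_s = (6)^(1/4)×76.37 K = 119.5 K.

120 kelvin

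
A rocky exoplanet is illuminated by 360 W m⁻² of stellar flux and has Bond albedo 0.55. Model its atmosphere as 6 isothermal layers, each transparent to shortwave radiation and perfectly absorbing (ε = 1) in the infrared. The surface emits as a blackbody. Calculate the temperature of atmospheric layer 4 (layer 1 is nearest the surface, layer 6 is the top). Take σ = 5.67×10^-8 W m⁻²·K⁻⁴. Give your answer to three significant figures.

215 K

The effective emission temperature is T_e = [S(1−α)/(4σ)]^¼ = 163.5 K.
In the N-layer model, layer k (counted from the surface) has T_k = (N+1−k)^(1/4)·T_e.
With k = 4: T_4 = (6+1−4)^¼·163.5 K = 215.2 K.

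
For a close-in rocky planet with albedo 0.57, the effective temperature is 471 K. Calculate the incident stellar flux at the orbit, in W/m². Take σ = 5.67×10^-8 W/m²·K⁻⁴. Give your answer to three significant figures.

Invert the energy balance for S: S = 4σT⁴/(1−α).
σT⁴ = 5.67×10⁻⁸·(471)⁴ = 2790 W/m².
So S = 4×2790/(1−0.57) = 25960 W/m².

26000 W/m²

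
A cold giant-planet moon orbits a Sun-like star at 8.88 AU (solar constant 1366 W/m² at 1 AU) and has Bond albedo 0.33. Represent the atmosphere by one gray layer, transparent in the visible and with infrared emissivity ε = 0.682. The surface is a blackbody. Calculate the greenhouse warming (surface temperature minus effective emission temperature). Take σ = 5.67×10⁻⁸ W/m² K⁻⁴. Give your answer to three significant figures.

Irradiance scales as 1/d², so S = 1366 W/m² × (1/8.88)² = 17.32 W/m².
The planet radiates to space at T_e = [S(1−α)/(4σ)]^(1/4) = 84.58 K.
The surface balance (absorbed SW + ε·downward IR = σT_s⁴) with T_a⁴ = T_s⁴/2 reduces to T_s = T_e·[2/(2−ε)]^¼ = 93.87 K.
Greenhouse warming: T_s − T_e = 9.294 K.

9.29 kelvin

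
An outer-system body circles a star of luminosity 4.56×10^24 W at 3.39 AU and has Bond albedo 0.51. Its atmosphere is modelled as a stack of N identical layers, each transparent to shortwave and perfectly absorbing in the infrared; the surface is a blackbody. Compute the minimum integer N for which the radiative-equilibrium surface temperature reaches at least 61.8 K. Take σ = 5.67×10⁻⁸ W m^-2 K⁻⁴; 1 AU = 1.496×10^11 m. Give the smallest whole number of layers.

Orbital distance: d = 3.39 AU = 5.071×10^11 m.
S = L/(4πd²) = 1.411 W m^-2.
OLR = S(1−α)/4 = 0.1728 W m^-2; the top layer radiates at T_e = 41.78 K.
T_s = (N+1)^(1/4)·T_e ≥ 61.8 K requires N+1 ≥ (T_s/T_e)⁴ = (61.8/41.78)⁴ = 4.785.
Rounding up, N = 4.

4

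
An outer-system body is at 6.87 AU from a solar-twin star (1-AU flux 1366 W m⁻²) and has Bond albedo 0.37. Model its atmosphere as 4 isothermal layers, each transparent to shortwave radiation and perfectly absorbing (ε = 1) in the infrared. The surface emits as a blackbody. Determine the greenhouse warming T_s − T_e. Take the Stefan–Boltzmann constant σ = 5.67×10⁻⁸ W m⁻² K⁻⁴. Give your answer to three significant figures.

46.9 K

Flux at the orbit: S = 1366/(6.87)² = 28.94 W m⁻².
The effective emission temperature is T_e = [S(1−α)/(4σ)]^¼ = 94.69 K.
T_s = (N+1)^(1/4)·T_e = 141.6 K.
Warming: T_s − T_e = 46.91 K.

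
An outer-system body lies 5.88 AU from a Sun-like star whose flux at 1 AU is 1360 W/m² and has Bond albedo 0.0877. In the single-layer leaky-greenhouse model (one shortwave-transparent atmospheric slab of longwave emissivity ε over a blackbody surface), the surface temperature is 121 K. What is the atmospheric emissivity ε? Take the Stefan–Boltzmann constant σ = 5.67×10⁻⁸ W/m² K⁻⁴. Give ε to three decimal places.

0.524

Irradiance scales as 1/d², so S = 1360 W/m² × (1/5.88)² = 39.34 W/m².
Effective temperature: T_e = [S(1−α)/(4σ)]^(1/4) = 112.2 K.
Since (2−ε)/2 = (T_e/T_s)⁴ = 0.7381, ε = 0.5237.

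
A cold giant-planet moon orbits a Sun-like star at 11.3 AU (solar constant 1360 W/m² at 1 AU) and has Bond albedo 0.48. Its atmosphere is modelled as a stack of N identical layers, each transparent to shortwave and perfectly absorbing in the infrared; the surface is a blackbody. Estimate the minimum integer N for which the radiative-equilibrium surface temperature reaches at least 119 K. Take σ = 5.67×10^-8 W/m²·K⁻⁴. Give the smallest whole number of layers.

Irradiance scales as 1/d², so S = 1360 W/m² × (1/11.3)² = 10.65 W/m².
Top-of-atmosphere balance: σT_e⁴ = S(1−α)/4 = 1.385 W/m² → T_e = 70.30 K.
Since T_s⁴ = (N+1)T_e⁴, we need N ≥ (T_s/T_e)⁴ − 1 = 7.212.
So N ≥ 7.212; the smallest integer is N = 8.

8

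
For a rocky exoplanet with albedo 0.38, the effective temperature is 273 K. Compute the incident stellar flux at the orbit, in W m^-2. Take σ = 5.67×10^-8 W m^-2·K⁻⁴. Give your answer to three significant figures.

From S(1−α)/4 = σT⁴: S = 4σT⁴/(1−α).
σT⁴ = 5.67×10⁻⁸·(273)⁴ = 314.9 W m^-2.
S = 4·314.9/0.62 = 2032 W m^-2.

2030 W m^-2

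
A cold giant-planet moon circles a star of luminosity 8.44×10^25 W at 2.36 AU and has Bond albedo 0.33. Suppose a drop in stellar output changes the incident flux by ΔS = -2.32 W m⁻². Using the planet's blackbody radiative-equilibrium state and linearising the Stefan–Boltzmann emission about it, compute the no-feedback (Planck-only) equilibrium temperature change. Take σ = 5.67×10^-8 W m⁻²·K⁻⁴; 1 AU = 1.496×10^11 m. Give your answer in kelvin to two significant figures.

-1.2 K

Orbital distance: d = 2.36 AU = 3.531×10^11 m.
Flux at the orbit: S = L/(4πd²) = 8.44×10^25/(4π·(3.53×10^11)²) = 53.88 W m⁻².
Unperturbed T_e = [53.88·(1−0.33)/(4σ)]^¼ = 112.3 K.
TOA radiative forcing: ΔF = (1−α)ΔS/4 = 0.67·(-2.32)/4 = -0.3886 W m⁻².
Planck response: λ_P = 4σT_e³ = 4·5.67×10⁻⁸·(112.3)³ = 0.3214 W m⁻²/K.
Hence the no-feedback warming is ΔF/(4σT_e³) = -1.21 K.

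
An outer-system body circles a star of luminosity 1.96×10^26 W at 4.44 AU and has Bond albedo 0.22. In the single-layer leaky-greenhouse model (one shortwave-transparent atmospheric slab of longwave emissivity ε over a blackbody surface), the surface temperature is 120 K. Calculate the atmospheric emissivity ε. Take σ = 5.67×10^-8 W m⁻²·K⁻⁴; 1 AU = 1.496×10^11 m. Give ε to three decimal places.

0.827

d = 4.44 × 1.496×10^11 m = 6.642×10^11 m.
Spreading L over a sphere of radius d: S = 1.96×10^26/(4π·6.64×10^11²) = 35.35 W m⁻².
TOA balance gives T_e = 105.0 K.
Inverting T_s⁴ = 2T_e⁴/(2−ε): (T_e/T_s)⁴ = 0.5863, so ε = 2(1 − 0.5863) = 0.8273.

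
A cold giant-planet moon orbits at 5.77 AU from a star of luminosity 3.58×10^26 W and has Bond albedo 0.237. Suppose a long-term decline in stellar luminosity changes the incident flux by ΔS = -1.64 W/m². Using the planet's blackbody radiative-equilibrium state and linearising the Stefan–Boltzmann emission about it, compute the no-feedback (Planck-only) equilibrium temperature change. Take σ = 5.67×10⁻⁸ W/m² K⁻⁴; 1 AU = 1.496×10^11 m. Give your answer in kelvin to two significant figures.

-1.1 K

d = 5.77 × 1.496×10^11 m = 8.632×10^11 m.
Flux at the orbit: S = L/(4πd²) = 3.58×10^26/(4π·(8.63×10^11)²) = 38.23 W/m².
The baseline emission temperature is T_e = 106.5 K.
Only a fraction (1−α) is absorbed and it's spread over 4πR², so ΔF = (1−α)ΔS/4 = -0.3128 W/m².
Linearising σT⁴ gives d(σT⁴)/dT = 4σT_e³ = 0.2739 W/m² per K.
So ΔT₀ = -0.3128/0.2739 = -1.14 K.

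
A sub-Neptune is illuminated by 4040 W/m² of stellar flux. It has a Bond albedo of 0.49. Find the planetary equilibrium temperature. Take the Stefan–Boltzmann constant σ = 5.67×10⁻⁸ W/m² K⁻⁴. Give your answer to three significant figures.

Absorbed flux (global mean): S(1−α)/4 = 4040·0.51/4 = 515.1 W/m².
In equilibrium σT⁴ equals this, so T = 308.7 K.

309 K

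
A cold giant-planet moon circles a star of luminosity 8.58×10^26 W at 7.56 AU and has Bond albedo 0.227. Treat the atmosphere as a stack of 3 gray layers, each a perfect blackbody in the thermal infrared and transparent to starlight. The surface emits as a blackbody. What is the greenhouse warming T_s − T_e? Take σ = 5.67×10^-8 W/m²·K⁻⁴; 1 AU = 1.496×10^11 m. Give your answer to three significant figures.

48.1 kelvin

Orbital distance: d = 7.56 AU = 1.131×10^12 m.
S = L/(4πd²) = 53.38 W/m².
OLR = S(1−α)/4 = 10.32 W/m²; the top layer radiates at T_e = 116.1 K.
Surface: T_s = (4)^¼·T_e = 164.2 K.
Warming: T_s − T_e = 48.11 K.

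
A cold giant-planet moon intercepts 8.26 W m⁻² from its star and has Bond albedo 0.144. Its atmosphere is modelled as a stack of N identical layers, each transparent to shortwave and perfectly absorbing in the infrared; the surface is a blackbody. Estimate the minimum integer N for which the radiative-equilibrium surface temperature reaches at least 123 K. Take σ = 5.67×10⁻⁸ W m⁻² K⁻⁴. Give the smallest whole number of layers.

7

Top-of-atmosphere balance: σT_e⁴ = S(1−α)/4 = 1.768 W m⁻² → T_e = 74.72 K.
Need (N+1)T_e⁴ ≥ T_s⁴, i.e. N+1 ≥ (123/74.72)⁴ = 7.342.
The minimum whole number is N = 7.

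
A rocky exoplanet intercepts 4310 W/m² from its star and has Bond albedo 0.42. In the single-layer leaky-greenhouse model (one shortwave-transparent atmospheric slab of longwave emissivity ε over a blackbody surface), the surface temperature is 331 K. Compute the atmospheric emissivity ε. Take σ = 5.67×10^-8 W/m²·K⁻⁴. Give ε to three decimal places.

TOA balance gives T_e = 324.0 K.
Inverting T_s⁴ = 2T_e⁴/(2−ε): (T_e/T_s)⁴ = 0.9182, so ε = 2(1 − 0.9182) = 0.1635.

0.164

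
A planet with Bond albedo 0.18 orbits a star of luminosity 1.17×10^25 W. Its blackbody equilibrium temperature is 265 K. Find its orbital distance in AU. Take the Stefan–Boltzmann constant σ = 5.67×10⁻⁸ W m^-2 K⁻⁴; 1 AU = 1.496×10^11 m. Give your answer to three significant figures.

The flux needed for this T is 4σT⁴/(1−0.18) = 1364 W m^-2.
S = L/(4πd²) → d = √(L/4πS) = √(1.17×10^25/(4π·1364)) = 2.613×10^10 m = 0.1746 AU.

0.175 AU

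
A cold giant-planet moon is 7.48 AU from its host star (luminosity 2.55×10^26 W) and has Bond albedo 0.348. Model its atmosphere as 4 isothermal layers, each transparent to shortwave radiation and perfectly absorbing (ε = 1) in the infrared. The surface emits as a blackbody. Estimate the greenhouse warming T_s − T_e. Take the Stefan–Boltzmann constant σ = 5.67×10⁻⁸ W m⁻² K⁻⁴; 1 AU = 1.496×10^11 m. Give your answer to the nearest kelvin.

Orbital distance: d = 7.48 AU = 1.119×10^12 m.
Flux at the orbit: S = L/(4πd²) = 2.55×10^26/(4π·(1.12×10^12)²) = 16.21 W m⁻².
Top-of-atmosphere balance: σT_e⁴ = S(1−α)/4 = 2.642 W m⁻² → T_e = 82.62 K.
Surface: T_s = (5)^¼·T_e = 123.5 K.
Warming: T_s − T_e = 40.92 K.

41 K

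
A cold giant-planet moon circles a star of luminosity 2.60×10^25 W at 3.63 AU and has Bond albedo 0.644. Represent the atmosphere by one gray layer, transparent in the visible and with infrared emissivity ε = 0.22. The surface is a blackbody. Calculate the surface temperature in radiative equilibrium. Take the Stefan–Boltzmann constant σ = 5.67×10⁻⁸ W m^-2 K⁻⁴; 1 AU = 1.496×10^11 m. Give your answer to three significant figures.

59.3 K

Orbital distance: d = 3.63 AU = 5.430×10^11 m.
S = L/(4πd²) = 7.016 W m^-2.
At the top of the atmosphere, σT_e⁴ = S(1−α)/4 = 0.6244 W m^-2, giving T_e = 57.61 K.
For a single slab of emissivity ε, T_s⁴ = 2T_e⁴/(2−ε); thus T_s = 57.61·(1.124)^(1/4) = 59.31 K.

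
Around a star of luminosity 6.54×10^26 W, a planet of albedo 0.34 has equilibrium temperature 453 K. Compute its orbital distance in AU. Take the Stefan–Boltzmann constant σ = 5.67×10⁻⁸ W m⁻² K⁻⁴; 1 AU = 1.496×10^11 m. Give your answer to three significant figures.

Required flux: S = 4σT⁴/(1−α) = 14470 W m⁻².
S = L/(4πd²) → d = √(L/4πS) = √(6.54×10^26/(4π·14470)) = 5.997×10^10 m = 0.4009 AU.

0.401 AU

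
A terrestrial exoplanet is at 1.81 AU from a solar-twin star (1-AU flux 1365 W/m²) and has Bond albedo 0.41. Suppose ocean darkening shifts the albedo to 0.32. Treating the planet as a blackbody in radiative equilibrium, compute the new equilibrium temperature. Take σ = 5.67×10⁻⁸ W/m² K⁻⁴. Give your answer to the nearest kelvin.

Irradiance scales as 1/d², so S = 1365 W/m² × (1/1.81)² = 416.7 W/m².
T₂ = [S(1−α₂)/(4σ)]^(1/4) = [416.7·0.68/(4σ)]^(1/4) = 188.0 K.

188 K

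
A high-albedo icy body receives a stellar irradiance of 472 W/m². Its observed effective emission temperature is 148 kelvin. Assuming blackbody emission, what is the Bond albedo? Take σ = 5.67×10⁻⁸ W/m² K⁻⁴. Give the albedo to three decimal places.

0.769

Rearranging the radiative balance, α = 1 − 4σT⁴/S.
σT⁴ = 27.20 W/m², so 4σT⁴ = 108.8 W/m².
Hence α = 1 − 108.8/472.0 = 0.7695.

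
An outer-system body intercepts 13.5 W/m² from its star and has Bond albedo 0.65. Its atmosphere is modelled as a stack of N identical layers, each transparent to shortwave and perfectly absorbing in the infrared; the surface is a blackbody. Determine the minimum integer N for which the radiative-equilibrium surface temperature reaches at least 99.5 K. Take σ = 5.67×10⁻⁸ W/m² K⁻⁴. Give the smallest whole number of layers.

Top-of-atmosphere balance: σT_e⁴ = S(1−α)/4 = 1.181 W/m² → T_e = 67.56 K.
Since T_s⁴ = (N+1)T_e⁴, we need N ≥ (T_s/T_e)⁴ − 1 = 3.705.
The minimum whole number is N = 4.

4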